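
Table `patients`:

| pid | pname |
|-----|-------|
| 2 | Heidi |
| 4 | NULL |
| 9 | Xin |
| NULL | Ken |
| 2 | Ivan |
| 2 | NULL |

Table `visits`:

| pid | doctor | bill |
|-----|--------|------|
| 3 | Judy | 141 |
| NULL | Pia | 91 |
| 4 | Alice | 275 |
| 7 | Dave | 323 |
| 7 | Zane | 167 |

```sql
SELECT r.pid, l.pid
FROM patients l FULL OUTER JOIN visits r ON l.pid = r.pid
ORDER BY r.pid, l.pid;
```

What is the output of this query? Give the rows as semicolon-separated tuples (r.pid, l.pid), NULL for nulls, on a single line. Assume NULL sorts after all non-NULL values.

(3, NULL); (4, 4); (7, NULL); (7, NULL); (NULL, 2); (NULL, 2); (NULL, 2); (NULL, 9); (NULL, NULL); (NULL, NULL)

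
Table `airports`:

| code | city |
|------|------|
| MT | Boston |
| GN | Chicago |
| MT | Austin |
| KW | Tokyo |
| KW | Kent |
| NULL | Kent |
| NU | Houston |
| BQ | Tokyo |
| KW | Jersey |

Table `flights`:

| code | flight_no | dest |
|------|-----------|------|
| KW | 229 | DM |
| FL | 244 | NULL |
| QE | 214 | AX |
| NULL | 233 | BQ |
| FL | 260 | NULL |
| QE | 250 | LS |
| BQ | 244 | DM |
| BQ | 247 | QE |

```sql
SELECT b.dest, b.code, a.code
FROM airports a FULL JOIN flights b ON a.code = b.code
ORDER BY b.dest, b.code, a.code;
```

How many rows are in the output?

FULL OUTER JOIN keeps every row from both sides; unmatched rows get NULL for the other side's columns.
Matching on a.code = b.code. A NULL in a compared column never satisfies the condition.
- code=MT: no b row matches, row kept with b columns NULL.
- code=GN: no b row matches, row kept with b columns NULL.
- code=MT: no b row matches, row kept with b columns NULL.
- code=KW: 1 matching b row(s), so 1 row(s) emitted.
- code=KW: 1 matching b row(s), so 1 row(s) emitted.
- code=NULL: no b row matches, row kept with b columns NULL.
- code=NU: no b row matches, row kept with b columns NULL.
- code=BQ: 2 matching b row(s), so 2 row(s) emitted.
- code=KW: 1 matching b row(s), so 1 row(s) emitted.
- 5 b row(s) had no a match → kept, a columns NULL.
Total: 5 matched + 10 padded = 15 rows.

15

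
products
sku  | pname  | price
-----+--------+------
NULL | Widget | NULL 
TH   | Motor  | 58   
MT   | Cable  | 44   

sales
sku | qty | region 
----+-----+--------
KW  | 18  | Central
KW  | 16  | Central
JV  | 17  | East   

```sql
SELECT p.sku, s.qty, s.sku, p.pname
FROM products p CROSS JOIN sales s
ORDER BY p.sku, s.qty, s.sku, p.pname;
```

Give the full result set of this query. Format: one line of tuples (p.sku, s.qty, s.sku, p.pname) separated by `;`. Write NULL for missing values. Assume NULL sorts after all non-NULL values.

(MT, 16, KW, Cable); (MT, 17, JV, Cable); (MT, 18, KW, Cable); (TH, 16, KW, Motor); (TH, 17, JV, Motor); (TH, 18, KW, Motor); (NULL, 16, KW, Widget); (NULL, 17, JV, Widget); (NULL, 18, KW, Widget)

CROSS JOIN pairs every row of `products` with every row of `sales`: 3 × 3 = 9 rows.
After projecting and ordering:
p.sku | s.qty | s.sku | p.pname
MT | 16 | KW | Cable
MT | 17 | JV | Cable
MT | 18 | KW | Cable
TH | 16 | KW | Motor
TH | 17 | JV | Motor
TH | 18 | KW | Motor
NULL | 16 | KW | Widget
NULL | 17 | JV | Widget
NULL | 18 | KW | Widget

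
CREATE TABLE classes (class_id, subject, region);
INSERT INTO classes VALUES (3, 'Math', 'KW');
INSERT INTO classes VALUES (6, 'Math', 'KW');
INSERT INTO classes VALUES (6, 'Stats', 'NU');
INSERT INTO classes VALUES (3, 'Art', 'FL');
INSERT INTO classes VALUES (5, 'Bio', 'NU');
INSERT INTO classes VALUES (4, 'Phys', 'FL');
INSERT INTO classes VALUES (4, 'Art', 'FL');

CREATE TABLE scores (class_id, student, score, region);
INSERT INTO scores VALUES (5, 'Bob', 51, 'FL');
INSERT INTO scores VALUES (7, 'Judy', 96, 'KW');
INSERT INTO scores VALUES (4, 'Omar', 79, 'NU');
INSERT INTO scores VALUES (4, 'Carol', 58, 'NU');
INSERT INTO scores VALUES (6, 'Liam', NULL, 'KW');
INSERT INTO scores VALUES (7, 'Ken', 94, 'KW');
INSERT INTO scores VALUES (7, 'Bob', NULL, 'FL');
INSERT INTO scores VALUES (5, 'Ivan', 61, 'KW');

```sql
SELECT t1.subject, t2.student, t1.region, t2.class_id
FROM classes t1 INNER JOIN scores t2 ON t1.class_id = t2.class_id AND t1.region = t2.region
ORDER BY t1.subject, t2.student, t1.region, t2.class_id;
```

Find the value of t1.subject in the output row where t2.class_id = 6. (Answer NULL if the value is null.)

Math

INNER JOIN keeps only pairs where the ON condition holds.
Matching on t1.class_id = t2.class_id AND t1.region = t2.region.
- class_id=3, region=KW: no matching t2 row, dropped.
- class_id=6, region=KW: 1 matching t2 row(s), so 1 row(s) emitted.
- class_id=6, region=NU: no matching t2 row, dropped.
- class_id=3, region=FL: no matching t2 row, dropped.
- class_id=5, region=NU: no matching t2 row, dropped.
- class_id=4, region=FL: no matching t2 row, dropped.
- class_id=4, region=FL: no matching t2 row, dropped.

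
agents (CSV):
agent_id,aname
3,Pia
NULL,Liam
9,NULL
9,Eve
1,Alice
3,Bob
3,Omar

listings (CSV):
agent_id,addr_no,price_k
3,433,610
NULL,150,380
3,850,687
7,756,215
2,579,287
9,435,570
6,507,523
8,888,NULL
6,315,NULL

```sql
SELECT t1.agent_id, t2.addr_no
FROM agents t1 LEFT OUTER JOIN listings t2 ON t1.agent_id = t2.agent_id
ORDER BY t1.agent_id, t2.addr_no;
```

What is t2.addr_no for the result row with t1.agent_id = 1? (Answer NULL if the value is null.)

LEFT JOIN keeps every row from `agents`; unmatched rows get NULL for `listings`'s columns.
Matching on t1.agent_id = t2.agent_id. A NULL in a compared column never satisfies the condition.
- t1 (agent_id=3) pairs with 2 row(s) of t2.
- t1 (agent_id=NULL) has no partner → padded with NULL.
- t1 (agent_id=9) pairs with 1 row(s) of t2.
- t1 (agent_id=9) pairs with 1 row(s) of t2.
- t1 (agent_id=1) has no partner → padded with NULL.
- t1 (agent_id=3) pairs with 2 row(s) of t2.
- t1 (agent_id=3) pairs with 2 row(s) of t2.

NULL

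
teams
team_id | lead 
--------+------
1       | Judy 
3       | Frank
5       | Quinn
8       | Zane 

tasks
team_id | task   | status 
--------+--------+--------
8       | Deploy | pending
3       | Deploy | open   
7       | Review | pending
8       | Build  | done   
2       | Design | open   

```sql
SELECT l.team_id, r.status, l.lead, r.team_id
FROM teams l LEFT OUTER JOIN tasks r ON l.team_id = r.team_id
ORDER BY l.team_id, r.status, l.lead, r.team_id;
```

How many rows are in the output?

5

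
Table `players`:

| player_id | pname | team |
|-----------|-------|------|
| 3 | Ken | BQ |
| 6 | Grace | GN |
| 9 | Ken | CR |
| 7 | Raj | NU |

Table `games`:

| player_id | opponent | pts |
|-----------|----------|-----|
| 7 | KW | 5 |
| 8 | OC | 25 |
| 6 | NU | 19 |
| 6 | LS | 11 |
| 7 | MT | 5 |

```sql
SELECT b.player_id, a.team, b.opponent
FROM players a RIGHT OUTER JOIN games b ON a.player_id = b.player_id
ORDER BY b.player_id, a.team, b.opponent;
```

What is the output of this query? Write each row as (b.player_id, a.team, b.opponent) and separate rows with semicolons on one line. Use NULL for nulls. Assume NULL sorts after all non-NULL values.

RIGHT JOIN keeps every row from `games`; unmatched rows get NULL for `players`'s columns.
Matching on a.player_id = b.player_id.
- a (player_id=3) has no partner in b.
- a (player_id=6) pairs with 2 row(s) of b.
- a (player_id=9) has no partner in b.
- a (player_id=7) pairs with 2 row(s) of b.
- plus 1 unmatched b row(s), each kept with NULL a columns.
After projecting and ordering:
b.player_id | a.team | b.opponent
6 | GN | LS
6 | GN | NU
7 | NU | KW
7 | NU | MT
8 | NULL | OC

(6, GN, LS); (6, GN, NU); (7, NU, KW); (7, NU, MT); (8, NULL, OC)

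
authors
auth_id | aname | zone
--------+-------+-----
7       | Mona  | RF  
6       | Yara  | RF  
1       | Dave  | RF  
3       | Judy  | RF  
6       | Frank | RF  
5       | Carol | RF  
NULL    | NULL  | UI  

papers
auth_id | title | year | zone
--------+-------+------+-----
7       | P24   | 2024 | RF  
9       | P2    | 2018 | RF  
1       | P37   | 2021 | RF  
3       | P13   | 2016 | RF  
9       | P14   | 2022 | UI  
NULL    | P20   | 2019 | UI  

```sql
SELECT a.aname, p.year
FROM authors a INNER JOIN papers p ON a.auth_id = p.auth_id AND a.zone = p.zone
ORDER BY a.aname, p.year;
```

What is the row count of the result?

INNER JOIN keeps only pairs where the ON condition holds.
Matching on a.auth_id = p.auth_id AND a.zone = p.zone. A NULL in a compared column never satisfies the condition.
Matched pairs: 3.
Total: 3 rows.

3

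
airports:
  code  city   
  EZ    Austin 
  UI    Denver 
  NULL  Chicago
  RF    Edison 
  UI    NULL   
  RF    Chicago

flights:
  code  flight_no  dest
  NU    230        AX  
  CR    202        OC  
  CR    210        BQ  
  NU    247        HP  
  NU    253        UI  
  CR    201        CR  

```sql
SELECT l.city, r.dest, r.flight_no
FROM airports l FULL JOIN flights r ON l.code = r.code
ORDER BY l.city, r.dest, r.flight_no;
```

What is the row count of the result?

FULL OUTER JOIN keeps every row from both sides; unmatched rows get NULL for the other side's columns.
Matching on l.code = r.code. A NULL in a compared column never satisfies the condition.
- code=EZ: no r row matches, row kept with r columns NULL.
- code=UI: no r row matches, row kept with r columns NULL.
- code=NULL: no r row matches, row kept with r columns NULL.
- code=RF: no r row matches, row kept with r columns NULL.
- code=UI: no r row matches, row kept with r columns NULL.
- code=RF: no r row matches, row kept with r columns NULL.
- plus 6 unmatched r row(s), each kept with NULL l columns.
Total: 0 matched + 12 padded = 12 rows.

12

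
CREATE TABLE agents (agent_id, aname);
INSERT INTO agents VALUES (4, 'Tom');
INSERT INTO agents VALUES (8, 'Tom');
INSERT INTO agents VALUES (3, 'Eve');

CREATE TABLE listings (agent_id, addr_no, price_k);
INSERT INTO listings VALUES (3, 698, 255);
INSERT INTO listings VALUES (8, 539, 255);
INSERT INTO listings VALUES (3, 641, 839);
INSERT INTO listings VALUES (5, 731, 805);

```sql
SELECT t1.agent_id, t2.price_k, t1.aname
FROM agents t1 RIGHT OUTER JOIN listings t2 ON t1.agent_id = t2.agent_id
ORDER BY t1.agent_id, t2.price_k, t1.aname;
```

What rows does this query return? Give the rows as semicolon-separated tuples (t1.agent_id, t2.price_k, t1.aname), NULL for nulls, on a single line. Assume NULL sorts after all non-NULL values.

RIGHT JOIN keeps every row from `listings`; unmatched rows get NULL for `agents`'s columns.
Matching on t1.agent_id = t2.agent_id.
- t1 row (agent_id=4): no match.
- t1 row (agent_id=8): matches 1 t2 row(s) → 1 output row(s).
- t1 row (agent_id=3): matches 2 t2 row(s) → 2 output row(s).
- 1 t2 row(s) had no t1 match → kept, t1 columns NULL.
After projecting and ordering:
t1.agent_id | t2.price_k | t1.aname
3 | 255 | Eve
3 | 839 | Eve
8 | 255 | Tom
NULL | 805 | NULL

(3, 255, Eve); (3, 839, Eve); (8, 255, Tom); (NULL, 805, NULL)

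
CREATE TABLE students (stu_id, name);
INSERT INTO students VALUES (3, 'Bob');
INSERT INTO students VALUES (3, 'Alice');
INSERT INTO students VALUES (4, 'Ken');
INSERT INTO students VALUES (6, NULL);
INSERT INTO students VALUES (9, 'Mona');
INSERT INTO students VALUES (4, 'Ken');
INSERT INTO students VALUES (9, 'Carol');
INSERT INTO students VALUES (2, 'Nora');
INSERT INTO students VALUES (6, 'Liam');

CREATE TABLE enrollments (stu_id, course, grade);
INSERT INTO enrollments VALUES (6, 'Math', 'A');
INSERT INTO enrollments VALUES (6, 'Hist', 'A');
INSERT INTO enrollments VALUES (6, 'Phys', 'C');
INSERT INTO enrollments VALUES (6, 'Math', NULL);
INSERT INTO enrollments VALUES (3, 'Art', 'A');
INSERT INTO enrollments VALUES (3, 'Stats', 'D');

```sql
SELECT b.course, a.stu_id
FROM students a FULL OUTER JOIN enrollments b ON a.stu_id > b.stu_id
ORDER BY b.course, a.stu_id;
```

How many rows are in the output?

FULL OUTER JOIN keeps every row from both sides; unmatched rows get NULL for the other side's columns.
Matching on a.stu_id > b.stu_id.
- a (stu_id=3) has no partner → padded with NULL.
- a (stu_id=3) has no partner → padded with NULL.
- a (stu_id=4) pairs with 2 row(s) of b.
- a (stu_id=6) pairs with 2 row(s) of b.
- a (stu_id=9) pairs with 6 row(s) of b.
- a (stu_id=4) pairs with 2 row(s) of b.
- a (stu_id=9) pairs with 6 row(s) of b.
- a (stu_id=2) has no partner → padded with NULL.
- a (stu_id=6) pairs with 2 row(s) of b.
Total: 20 matched + 3 padded = 23 rows.

23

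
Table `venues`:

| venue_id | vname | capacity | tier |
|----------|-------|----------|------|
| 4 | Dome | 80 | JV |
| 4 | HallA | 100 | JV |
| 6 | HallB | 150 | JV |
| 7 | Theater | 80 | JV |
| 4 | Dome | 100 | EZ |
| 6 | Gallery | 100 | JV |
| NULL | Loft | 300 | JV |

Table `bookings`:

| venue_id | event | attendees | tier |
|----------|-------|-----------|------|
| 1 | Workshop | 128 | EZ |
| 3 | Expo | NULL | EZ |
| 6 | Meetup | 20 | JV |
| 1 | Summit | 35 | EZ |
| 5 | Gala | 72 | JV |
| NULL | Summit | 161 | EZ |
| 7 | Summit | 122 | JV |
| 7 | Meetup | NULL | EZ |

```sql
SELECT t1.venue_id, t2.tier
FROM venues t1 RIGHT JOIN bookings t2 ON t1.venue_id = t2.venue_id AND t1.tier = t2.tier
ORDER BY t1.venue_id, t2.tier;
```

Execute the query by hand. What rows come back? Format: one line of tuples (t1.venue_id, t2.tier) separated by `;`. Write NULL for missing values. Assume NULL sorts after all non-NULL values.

(6, JV); (6, JV); (7, JV); (NULL, EZ); (NULL, EZ); (NULL, EZ); (NULL, EZ); (NULL, EZ); (NULL, JV)

RIGHT JOIN keeps every row from `bookings`; unmatched rows get NULL for `venues`'s columns.
Matching on t1.venue_id = t2.venue_id AND t1.tier = t2.tier. A NULL in a compared column never satisfies the condition.
- t1 row (venue_id=4, tier=JV): no match.
- t1 row (venue_id=4, tier=JV): no match.
- t1 row (venue_id=6, tier=JV): matches 1 t2 row(s) → 1 output row(s).
- t1 row (venue_id=7, tier=JV): matches 1 t2 row(s) → 1 output row(s).
- t1 row (venue_id=4, tier=EZ): no match.
- t1 row (venue_id=6, tier=JV): matches 1 t2 row(s) → 1 output row(s).
- t1 row (venue_id=NULL, tier=JV): no match.
- 6 row(s) from t2 found no t1 partner → padded with NULL.
After projecting and ordering:
t1.venue_id | t2.tier
6 | JV
6 | JV
7 | JV
NULL | EZ
NULL | EZ
NULL | EZ
NULL | EZ
NULL | EZ
NULL | JV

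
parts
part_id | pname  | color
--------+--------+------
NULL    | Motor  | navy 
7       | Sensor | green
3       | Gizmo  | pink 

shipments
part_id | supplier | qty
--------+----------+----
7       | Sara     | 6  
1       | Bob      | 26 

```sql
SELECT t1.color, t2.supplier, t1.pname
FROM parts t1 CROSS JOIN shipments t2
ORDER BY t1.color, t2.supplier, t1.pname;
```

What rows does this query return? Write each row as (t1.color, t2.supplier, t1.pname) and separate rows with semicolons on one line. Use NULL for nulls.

(green, Bob, Sensor); (green, Sara, Sensor); (navy, Bob, Motor); (navy, Sara, Motor); (pink, Bob, Gizmo); (pink, Sara, Gizmo)

CROSS JOIN pairs every row of `parts` with every row of `shipments`: 3 × 2 = 6 rows.
After projecting and ordering:
t1.color | t2.supplier | t1.pname
green | Bob | Sensor
green | Sara | Sensor
navy | Bob | Motor
navy | Sara | Motor
pink | Bob | Gizmo
pink | Sara | Gizmo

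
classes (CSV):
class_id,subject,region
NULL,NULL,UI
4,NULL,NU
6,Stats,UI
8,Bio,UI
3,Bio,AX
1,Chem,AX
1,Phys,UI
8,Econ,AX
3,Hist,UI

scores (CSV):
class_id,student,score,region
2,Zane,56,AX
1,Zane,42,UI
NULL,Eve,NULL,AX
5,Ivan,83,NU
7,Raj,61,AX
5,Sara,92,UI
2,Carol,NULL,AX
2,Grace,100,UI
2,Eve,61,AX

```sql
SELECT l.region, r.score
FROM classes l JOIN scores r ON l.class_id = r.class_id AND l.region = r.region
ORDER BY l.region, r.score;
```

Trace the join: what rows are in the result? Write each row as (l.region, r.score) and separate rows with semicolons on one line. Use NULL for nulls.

(UI, 42)

INNER JOIN keeps only pairs where the ON condition holds.
Matching on l.class_id = r.class_id AND l.region = r.region. A NULL in a compared column never satisfies the condition.
Matched pairs: 1.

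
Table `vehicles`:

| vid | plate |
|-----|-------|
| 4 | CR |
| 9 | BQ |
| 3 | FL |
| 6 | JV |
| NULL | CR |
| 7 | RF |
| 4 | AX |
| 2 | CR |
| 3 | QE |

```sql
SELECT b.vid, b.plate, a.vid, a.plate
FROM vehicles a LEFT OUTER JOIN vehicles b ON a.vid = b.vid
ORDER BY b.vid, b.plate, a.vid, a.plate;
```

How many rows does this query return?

13

LEFT JOIN keeps every row from `vehicles a`; unmatched rows get NULL for `vehicles b`'s columns.
Matching on a.vid = b.vid. A NULL in a compared column never satisfies the condition.
- a[0] vid=4 → 2 match(es) in b → 2 row(s).
- a[1] vid=9 → 1 match(es) in b → 1 row(s).
- a[2] vid=3 → 2 match(es) in b → 2 row(s).
- a[3] vid=6 → 1 match(es) in b → 1 row(s).
- a[4] vid=NULL → no match; kept with NULLs on the b side.
- a[5] vid=7 → 1 match(es) in b → 1 row(s).
- a[6] vid=4 → 2 match(es) in b → 2 row(s).
- a[7] vid=2 → 1 match(es) in b → 1 row(s).
- a[8] vid=3 → 2 match(es) in b → 2 row(s).
Total: 12 matched + 1 padded = 13 rows.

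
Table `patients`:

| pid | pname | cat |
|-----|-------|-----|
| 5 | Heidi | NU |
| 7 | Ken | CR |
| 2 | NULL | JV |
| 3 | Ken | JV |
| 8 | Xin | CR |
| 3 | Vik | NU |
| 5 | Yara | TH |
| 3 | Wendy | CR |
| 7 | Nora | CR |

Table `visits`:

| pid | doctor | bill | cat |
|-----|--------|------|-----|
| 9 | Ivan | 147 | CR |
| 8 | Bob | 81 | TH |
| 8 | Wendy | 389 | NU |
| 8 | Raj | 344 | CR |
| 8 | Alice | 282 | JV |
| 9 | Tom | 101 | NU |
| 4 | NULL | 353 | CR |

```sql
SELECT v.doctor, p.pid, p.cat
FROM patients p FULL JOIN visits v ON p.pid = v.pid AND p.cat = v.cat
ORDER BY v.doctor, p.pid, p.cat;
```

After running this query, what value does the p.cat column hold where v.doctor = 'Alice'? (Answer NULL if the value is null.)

FULL OUTER JOIN keeps every row from both sides; unmatched rows get NULL for the other side's columns.
Matching on p.pid = v.pid AND p.cat = v.cat.
Matched pairs: 1; unmatched p rows kept: 8; unmatched v rows kept: 6.

NULL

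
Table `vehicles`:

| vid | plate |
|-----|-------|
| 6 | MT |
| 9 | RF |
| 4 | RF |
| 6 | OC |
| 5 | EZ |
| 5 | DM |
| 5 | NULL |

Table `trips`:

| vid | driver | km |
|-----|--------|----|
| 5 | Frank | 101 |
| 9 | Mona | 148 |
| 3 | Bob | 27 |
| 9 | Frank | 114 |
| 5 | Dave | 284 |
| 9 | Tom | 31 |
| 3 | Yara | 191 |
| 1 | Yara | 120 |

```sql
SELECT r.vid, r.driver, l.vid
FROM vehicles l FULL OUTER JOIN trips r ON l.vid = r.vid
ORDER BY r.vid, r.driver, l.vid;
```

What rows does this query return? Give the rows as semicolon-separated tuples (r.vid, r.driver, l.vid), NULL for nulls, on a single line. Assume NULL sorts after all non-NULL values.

(1, Yara, NULL); (3, Bob, NULL); (3, Yara, NULL); (5, Dave, 5); (5, Dave, 5); (5, Dave, 5); (5, Frank, 5); (5, Frank, 5); (5, Frank, 5); (9, Frank, 9); (9, Mona, 9); (9, Tom, 9); (NULL, NULL, 4); (NULL, NULL, 6); (NULL, NULL, 6)

FULL OUTER JOIN keeps every row from both sides; unmatched rows get NULL for the other side's columns.
Matching on l.vid = r.vid.
- l (vid=6) has no partner → padded with NULL.
- l (vid=9) pairs with 3 row(s) of r.
- l (vid=4) has no partner → padded with NULL.
- l (vid=6) has no partner → padded with NULL.
- l (vid=5) pairs with 2 row(s) of r.
- l (vid=5) pairs with 2 row(s) of r.
- l (vid=5) pairs with 2 row(s) of r.
- 3 r row(s) had no l match → kept, l columns NULL.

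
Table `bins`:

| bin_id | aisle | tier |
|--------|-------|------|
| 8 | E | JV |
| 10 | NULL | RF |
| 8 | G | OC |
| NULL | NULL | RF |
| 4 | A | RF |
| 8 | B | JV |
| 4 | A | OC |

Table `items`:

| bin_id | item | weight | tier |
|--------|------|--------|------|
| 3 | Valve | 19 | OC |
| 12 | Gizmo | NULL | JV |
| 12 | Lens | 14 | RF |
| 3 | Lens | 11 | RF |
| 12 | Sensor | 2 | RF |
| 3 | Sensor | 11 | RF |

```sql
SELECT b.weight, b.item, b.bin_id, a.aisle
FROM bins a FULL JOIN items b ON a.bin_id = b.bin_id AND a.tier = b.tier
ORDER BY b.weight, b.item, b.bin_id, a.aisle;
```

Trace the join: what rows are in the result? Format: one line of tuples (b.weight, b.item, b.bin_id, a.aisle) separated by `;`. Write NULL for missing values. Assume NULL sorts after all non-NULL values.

FULL OUTER JOIN keeps every row from both sides; unmatched rows get NULL for the other side's columns.
Matching on a.bin_id = b.bin_id AND a.tier = b.tier. A NULL in a compared column never satisfies the condition.
Matched pairs: 0; unmatched a rows kept: 7; unmatched b rows kept: 6.

(2, Sensor, 12, NULL); (11, Lens, 3, NULL); (11, Sensor, 3, NULL); (14, Lens, 12, NULL); (19, Valve, 3, NULL); (NULL, Gizmo, 12, NULL); (NULL, NULL, NULL, A); (NULL, NULL, NULL, A); (NULL, NULL, NULL, B); (NULL, NULL, NULL, E); (NULL, NULL, NULL, G); (NULL, NULL, NULL, NULL); (NULL, NULL, NULL, NULL)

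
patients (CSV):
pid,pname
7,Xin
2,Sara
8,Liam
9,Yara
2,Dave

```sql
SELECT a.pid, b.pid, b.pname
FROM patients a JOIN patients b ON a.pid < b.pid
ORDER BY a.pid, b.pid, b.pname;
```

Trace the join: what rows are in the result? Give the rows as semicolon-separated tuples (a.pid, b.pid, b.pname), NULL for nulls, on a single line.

(2, 7, Xin); (2, 7, Xin); (2, 8, Liam); (2, 8, Liam); (2, 9, Yara); (2, 9, Yara); (7, 8, Liam); (7, 9, Yara); (8, 9, Yara)

INNER JOIN keeps only pairs where the ON condition holds.
Matching on a.pid < b.pid.
- pid=7: 2 matching b row(s), so 2 row(s) emitted.
- pid=2: 3 matching b row(s), so 3 row(s) emitted.
- pid=8: 1 matching b row(s), so 1 row(s) emitted.
- pid=9: no matching b row, dropped.
- pid=2: 3 matching b row(s), so 3 row(s) emitted.
After projecting and ordering:
a.pid | b.pid | b.pname
2 | 7 | Xin
2 | 7 | Xin
2 | 8 | Liam
2 | 8 | Liam
2 | 9 | Yara
2 | 9 | Yara
7 | 8 | Liam
7 | 9 | Yara
8 | 9 | Yara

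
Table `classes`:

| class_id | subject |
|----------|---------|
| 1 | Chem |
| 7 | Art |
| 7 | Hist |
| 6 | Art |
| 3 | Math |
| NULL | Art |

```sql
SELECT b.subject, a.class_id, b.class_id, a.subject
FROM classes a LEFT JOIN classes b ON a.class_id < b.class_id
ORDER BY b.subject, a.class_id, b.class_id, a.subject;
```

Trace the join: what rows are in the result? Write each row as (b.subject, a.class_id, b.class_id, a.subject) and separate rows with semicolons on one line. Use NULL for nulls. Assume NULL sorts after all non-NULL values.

LEFT JOIN keeps every row from `classes a`; unmatched rows get NULL for `classes b`'s columns.
Matching on a.class_id < b.class_id. A NULL in a compared column never satisfies the condition.
Matched pairs: 9; unmatched a rows kept: 3.

(Art, 1, 6, Chem); (Art, 1, 7, Chem); (Art, 3, 6, Math); (Art, 3, 7, Math); (Art, 6, 7, Art); (Hist, 1, 7, Chem); (Hist, 3, 7, Math); (Hist, 6, 7, Art); (Math, 1, 3, Chem); (NULL, 7, NULL, Art); (NULL, 7, NULL, Hist); (NULL, NULL, NULL, Art)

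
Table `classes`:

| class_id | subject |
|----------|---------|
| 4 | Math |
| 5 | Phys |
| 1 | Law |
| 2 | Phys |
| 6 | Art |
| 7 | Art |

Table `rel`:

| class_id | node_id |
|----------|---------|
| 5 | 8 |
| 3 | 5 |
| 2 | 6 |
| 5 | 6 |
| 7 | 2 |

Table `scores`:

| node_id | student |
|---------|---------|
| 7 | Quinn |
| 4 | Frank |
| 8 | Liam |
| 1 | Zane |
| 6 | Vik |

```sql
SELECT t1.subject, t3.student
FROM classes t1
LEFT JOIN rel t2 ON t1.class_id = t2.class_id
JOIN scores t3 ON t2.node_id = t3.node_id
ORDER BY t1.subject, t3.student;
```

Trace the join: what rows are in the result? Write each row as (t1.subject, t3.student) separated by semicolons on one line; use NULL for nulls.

Joins associate left-to-right: classes LEFT JOIN rel on class_id gives 7 intermediate row(s).
Then INNER JOIN `scores t3` on node_id: keep only rows whose t2.node_id appears in t3.

(Phys, Liam); (Phys, Vik); (Phys, Vik)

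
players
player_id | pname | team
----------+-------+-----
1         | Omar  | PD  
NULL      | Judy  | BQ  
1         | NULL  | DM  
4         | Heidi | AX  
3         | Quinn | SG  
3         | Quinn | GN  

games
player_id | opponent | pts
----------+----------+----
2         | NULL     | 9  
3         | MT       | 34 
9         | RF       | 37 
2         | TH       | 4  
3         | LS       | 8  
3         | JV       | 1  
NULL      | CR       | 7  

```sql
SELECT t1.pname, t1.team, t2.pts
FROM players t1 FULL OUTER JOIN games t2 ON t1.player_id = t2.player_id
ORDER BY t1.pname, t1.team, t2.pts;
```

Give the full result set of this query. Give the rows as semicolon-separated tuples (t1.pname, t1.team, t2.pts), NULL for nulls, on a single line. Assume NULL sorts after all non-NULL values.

(Heidi, AX, NULL); (Judy, BQ, NULL); (Omar, PD, NULL); (Quinn, GN, 1); (Quinn, GN, 8); (Quinn, GN, 34); (Quinn, SG, 1); (Quinn, SG, 8); (Quinn, SG, 34); (NULL, DM, NULL); (NULL, NULL, 4); (NULL, NULL, 7); (NULL, NULL, 9); (NULL, NULL, 37)

FULL OUTER JOIN keeps every row from both sides; unmatched rows get NULL for the other side's columns.
Matching on t1.player_id = t2.player_id. A NULL in a compared column never satisfies the condition.
- t1 row (player_id=1): no match → kept, t2 columns NULL.
- t1 row (player_id=NULL): no match → kept, t2 columns NULL.
- t1 row (player_id=1): no match → kept, t2 columns NULL.
- t1 row (player_id=4): no match → kept, t2 columns NULL.
- t1 row (player_id=3): matches 3 t2 row(s) → 3 output row(s).
- t1 row (player_id=3): matches 3 t2 row(s) → 3 output row(s).
- plus 4 unmatched t2 row(s), each kept with NULL t1 columns.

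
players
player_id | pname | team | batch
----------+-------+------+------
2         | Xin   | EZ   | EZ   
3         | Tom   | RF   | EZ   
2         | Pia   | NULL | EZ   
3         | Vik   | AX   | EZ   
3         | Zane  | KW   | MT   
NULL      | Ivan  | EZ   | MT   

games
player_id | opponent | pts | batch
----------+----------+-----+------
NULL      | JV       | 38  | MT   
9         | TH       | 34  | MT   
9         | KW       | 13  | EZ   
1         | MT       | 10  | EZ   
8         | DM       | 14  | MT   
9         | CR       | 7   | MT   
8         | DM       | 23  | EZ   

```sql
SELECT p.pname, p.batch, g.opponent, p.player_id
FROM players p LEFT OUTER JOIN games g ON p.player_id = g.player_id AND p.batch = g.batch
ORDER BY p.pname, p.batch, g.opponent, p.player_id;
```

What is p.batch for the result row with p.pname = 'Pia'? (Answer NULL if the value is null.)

EZ

LEFT JOIN keeps every row from `players`; unmatched rows get NULL for `games`'s columns.
Matching on p.player_id = g.player_id AND p.batch = g.batch. A NULL in a compared column never satisfies the condition.
Matched pairs: 0; unmatched p rows kept: 6.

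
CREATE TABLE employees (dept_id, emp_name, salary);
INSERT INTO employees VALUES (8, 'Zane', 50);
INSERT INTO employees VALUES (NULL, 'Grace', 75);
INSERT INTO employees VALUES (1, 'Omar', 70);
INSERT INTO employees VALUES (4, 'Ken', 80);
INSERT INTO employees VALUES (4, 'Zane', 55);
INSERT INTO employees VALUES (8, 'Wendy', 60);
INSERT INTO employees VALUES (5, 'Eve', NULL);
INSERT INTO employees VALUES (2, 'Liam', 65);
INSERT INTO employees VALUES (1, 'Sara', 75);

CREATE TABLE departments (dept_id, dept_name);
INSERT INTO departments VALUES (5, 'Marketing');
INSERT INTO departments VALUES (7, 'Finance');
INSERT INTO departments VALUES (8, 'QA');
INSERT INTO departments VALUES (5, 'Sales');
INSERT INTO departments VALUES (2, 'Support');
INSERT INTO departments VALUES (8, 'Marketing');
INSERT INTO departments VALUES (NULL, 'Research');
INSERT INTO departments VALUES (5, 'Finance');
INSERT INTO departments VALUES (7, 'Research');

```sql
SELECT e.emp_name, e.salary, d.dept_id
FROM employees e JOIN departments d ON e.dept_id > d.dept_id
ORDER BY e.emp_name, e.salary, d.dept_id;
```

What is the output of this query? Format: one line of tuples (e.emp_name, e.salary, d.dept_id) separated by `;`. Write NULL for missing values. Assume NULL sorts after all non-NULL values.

INNER JOIN keeps only pairs where the ON condition holds.
Matching on e.dept_id > d.dept_id. A NULL in a compared column never satisfies the condition.
- e row (dept_id=8): matches 6 d row(s) → 6 output row(s).
- e row (dept_id=NULL): no match → dropped.
- e row (dept_id=1): no match → dropped.
- e row (dept_id=4): matches 1 d row(s) → 1 output row(s).
- e row (dept_id=4): matches 1 d row(s) → 1 output row(s).
- e row (dept_id=8): matches 6 d row(s) → 6 output row(s).
- e row (dept_id=5): matches 1 d row(s) → 1 output row(s).
- e row (dept_id=2): no match → dropped.
- e row (dept_id=1): no match → dropped.

(Eve, NULL, 2); (Ken, 80, 2); (Wendy, 60, 2); (Wendy, 60, 5); (Wendy, 60, 5); (Wendy, 60, 5); (Wendy, 60, 7); (Wendy, 60, 7); (Zane, 50, 2); (Zane, 50, 5); (Zane, 50, 5); (Zane, 50, 5); (Zane, 50, 7); (Zane, 50, 7); (Zane, 55, 2)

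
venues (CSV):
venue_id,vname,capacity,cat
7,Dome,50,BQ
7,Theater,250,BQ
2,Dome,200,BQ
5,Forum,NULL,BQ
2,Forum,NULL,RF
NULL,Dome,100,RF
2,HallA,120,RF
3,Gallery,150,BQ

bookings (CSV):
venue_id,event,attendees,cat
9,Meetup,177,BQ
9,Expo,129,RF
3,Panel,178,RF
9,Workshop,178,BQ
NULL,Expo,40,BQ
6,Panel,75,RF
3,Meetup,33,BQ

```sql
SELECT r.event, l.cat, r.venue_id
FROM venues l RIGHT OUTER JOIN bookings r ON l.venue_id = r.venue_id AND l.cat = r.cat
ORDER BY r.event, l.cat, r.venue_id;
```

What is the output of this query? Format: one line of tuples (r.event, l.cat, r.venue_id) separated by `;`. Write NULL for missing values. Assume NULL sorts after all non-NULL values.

RIGHT JOIN keeps every row from `bookings`; unmatched rows get NULL for `venues`'s columns.
Matching on l.venue_id = r.venue_id AND l.cat = r.cat. A NULL in a compared column never satisfies the condition.
- l (venue_id=7, cat=BQ) has no partner in r.
- l (venue_id=7, cat=BQ) has no partner in r.
- l (venue_id=2, cat=BQ) has no partner in r.
- l (venue_id=5, cat=BQ) has no partner in r.
- l (venue_id=2, cat=RF) has no partner in r.
- l (venue_id=NULL, cat=RF) has no partner in r.
- l (venue_id=2, cat=RF) has no partner in r.
- l (venue_id=3, cat=BQ) pairs with 1 row(s) of r.
- plus 6 unmatched r row(s), each kept with NULL l columns.
After projecting and ordering:
r.event | l.cat | r.venue_id
Expo | NULL | 9
Expo | NULL | NULL
Meetup | BQ | 3
Meetup | NULL | 9
Panel | NULL | 3
Panel | NULL | 6
Workshop | NULL | 9

(Expo, NULL, 9); (Expo, NULL, NULL); (Meetup, BQ, 3); (Meetup, NULL, 9); (Panel, NULL, 3); (Panel, NULL, 6); (Workshop, NULL, 9)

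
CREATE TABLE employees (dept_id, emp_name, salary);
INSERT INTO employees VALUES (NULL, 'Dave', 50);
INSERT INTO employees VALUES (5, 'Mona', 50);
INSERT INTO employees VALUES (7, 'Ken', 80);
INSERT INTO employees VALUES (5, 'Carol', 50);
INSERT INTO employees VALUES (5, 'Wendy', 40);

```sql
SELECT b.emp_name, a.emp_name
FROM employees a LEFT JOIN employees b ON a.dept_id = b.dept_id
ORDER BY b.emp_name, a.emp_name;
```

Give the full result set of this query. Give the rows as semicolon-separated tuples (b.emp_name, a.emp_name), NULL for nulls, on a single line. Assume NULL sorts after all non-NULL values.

LEFT JOIN keeps every row from `employees a`; unmatched rows get NULL for `employees b`'s columns.
Matching on a.dept_id = b.dept_id. A NULL in a compared column never satisfies the condition.
Matched pairs: 10; unmatched a rows kept: 1.

(Carol, Carol); (Carol, Mona); (Carol, Wendy); (Ken, Ken); (Mona, Carol); (Mona, Mona); (Mona, Wendy); (Wendy, Carol); (Wendy, Mona); (Wendy, Wendy); (NULL, Dave)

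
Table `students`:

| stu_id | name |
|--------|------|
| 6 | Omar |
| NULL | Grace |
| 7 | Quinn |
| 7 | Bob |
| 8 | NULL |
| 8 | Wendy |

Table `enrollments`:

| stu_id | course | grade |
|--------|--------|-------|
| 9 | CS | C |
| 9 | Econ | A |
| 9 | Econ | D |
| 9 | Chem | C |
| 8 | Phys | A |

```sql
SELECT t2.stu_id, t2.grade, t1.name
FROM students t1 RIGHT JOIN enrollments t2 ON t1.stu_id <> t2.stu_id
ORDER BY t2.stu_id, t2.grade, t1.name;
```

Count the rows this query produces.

RIGHT JOIN keeps every row from `enrollments`; unmatched rows get NULL for `students`'s columns.
Matching on t1.stu_id <> t2.stu_id. A NULL in a compared column never satisfies the condition.
- stu_id=6: 5 matching t2 row(s), so 5 row(s) emitted.
- stu_id=NULL: no matching t2 row.
- stu_id=7: 5 matching t2 row(s), so 5 row(s) emitted.
- stu_id=7: 5 matching t2 row(s), so 5 row(s) emitted.
- stu_id=8: 4 matching t2 row(s), so 4 row(s) emitted.
- stu_id=8: 4 matching t2 row(s), so 4 row(s) emitted.
- every t2 row matched at least one t1 row.
Total: 23 rows.

23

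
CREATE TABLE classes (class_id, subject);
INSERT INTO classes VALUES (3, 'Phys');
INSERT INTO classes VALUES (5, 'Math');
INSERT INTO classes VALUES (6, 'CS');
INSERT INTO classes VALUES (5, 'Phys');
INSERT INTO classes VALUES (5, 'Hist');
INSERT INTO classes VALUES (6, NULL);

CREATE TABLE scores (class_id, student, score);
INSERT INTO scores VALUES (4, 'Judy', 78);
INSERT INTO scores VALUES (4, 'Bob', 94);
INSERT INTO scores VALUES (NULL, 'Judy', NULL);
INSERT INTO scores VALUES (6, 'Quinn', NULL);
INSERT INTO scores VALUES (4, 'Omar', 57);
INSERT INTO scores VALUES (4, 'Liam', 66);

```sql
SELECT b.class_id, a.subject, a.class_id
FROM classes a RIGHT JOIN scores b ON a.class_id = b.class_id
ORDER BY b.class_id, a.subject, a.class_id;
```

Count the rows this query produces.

7

RIGHT JOIN keeps every row from `scores`; unmatched rows get NULL for `classes`'s columns.
Matching on a.class_id = b.class_id. A NULL in a compared column never satisfies the condition.
- class_id=3: no matching b row.
- class_id=5: no matching b row.
- class_id=6: 1 matching b row(s), so 1 row(s) emitted.
- class_id=5: no matching b row.
- class_id=5: no matching b row.
- class_id=6: 1 matching b row(s), so 1 row(s) emitted.
- 5 b row(s) had no a match → kept, a columns NULL.
Total: 2 matched + 5 padded = 7 rows.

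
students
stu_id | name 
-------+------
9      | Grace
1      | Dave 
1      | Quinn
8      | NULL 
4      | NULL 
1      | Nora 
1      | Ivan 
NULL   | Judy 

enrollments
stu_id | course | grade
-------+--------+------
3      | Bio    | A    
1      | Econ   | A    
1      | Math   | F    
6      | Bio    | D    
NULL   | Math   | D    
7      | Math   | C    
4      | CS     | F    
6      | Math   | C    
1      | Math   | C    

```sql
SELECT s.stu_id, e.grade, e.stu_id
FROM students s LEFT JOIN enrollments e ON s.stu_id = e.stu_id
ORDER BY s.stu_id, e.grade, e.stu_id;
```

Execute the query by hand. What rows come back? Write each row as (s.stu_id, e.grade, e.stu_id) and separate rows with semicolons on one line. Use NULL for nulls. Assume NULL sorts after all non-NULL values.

LEFT JOIN keeps every row from `students`; unmatched rows get NULL for `enrollments`'s columns.
Matching on s.stu_id = e.stu_id. A NULL in a compared column never satisfies the condition.
- s[0] stu_id=9 → no match; kept with NULLs on the e side.
- s[1] stu_id=1 → 3 match(es) in e → 3 row(s).
- s[2] stu_id=1 → 3 match(es) in e → 3 row(s).
- s[3] stu_id=8 → no match; kept with NULLs on the e side.
- s[4] stu_id=4 → 1 match(es) in e → 1 row(s).
- s[5] stu_id=1 → 3 match(es) in e → 3 row(s).
- s[6] stu_id=1 → 3 match(es) in e → 3 row(s).
- s[7] stu_id=NULL → no match; kept with NULLs on the e side.

(1, A, 1); (1, A, 1); (1, A, 1); (1, A, 1); (1, C, 1); (1, C, 1); (1, C, 1); (1, C, 1); (1, F, 1); (1, F, 1); (1, F, 1); (1, F, 1); (4, F, 4); (8, NULL, NULL); (9, NULL, NULL); (NULL, NULL, NULL)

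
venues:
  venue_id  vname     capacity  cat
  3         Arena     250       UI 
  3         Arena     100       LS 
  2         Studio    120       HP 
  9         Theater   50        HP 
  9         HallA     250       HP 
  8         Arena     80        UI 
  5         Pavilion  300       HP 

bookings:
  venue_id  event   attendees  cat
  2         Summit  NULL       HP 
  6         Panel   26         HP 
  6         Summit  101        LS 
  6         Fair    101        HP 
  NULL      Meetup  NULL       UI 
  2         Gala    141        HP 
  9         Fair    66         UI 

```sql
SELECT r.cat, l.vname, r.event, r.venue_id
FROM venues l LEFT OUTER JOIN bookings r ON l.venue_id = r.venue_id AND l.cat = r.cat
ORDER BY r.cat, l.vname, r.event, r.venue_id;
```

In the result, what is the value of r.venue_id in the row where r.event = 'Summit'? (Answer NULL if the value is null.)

LEFT JOIN keeps every row from `venues`; unmatched rows get NULL for `bookings`'s columns.
Matching on l.venue_id = r.venue_id AND l.cat = r.cat. A NULL in a compared column never satisfies the condition.
- l[0] venue_id=3, cat=UI → no match; kept with NULLs on the r side.
- l[1] venue_id=3, cat=LS → no match; kept with NULLs on the r side.
- l[2] venue_id=2, cat=HP → 2 match(es) in r → 2 row(s).
- l[3] venue_id=9, cat=HP → no match; kept with NULLs on the r side.
- l[4] venue_id=9, cat=HP → no match; kept with NULLs on the r side.
- l[5] venue_id=8, cat=UI → no match; kept with NULLs on the r side.
- l[6] venue_id=5, cat=HP → no match; kept with NULLs on the r side.

2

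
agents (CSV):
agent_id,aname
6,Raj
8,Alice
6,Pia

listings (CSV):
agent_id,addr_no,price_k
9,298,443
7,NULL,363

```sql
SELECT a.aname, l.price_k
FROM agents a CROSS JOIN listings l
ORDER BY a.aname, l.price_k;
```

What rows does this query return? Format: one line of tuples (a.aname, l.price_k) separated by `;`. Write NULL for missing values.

(Alice, 363); (Alice, 443); (Pia, 363); (Pia, 443); (Raj, 363); (Raj, 443)

CROSS JOIN pairs every row of `agents` with every row of `listings`: 3 × 2 = 6 rows.
After projecting and ordering:
a.aname | l.price_k
Alice | 363
Alice | 443
Pia | 363
Pia | 443
Raj | 363
Raj | 443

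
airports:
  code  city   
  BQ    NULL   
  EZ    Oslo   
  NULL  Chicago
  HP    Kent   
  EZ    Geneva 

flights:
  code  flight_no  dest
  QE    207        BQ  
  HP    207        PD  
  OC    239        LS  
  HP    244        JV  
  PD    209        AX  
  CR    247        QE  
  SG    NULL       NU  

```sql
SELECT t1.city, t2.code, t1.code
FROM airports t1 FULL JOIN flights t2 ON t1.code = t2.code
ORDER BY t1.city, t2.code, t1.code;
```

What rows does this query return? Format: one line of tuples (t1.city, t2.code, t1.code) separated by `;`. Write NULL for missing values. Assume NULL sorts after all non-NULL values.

(Chicago, NULL, NULL); (Geneva, NULL, EZ); (Kent, HP, HP); (Kent, HP, HP); (Oslo, NULL, EZ); (NULL, CR, NULL); (NULL, OC, NULL); (NULL, PD, NULL); (NULL, QE, NULL); (NULL, SG, NULL); (NULL, NULL, BQ)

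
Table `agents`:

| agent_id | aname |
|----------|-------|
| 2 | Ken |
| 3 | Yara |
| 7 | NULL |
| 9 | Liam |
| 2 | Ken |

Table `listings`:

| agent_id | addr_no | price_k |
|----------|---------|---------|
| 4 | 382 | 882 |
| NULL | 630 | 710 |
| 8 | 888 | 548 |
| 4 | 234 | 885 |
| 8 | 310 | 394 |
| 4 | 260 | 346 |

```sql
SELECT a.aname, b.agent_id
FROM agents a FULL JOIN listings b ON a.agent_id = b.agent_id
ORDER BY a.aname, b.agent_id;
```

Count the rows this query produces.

FULL OUTER JOIN keeps every row from both sides; unmatched rows get NULL for the other side's columns.
Matching on a.agent_id = b.agent_id. A NULL in a compared column never satisfies the condition.
- a[0] agent_id=2 → no match; kept with NULLs on the b side.
- a[1] agent_id=3 → no match; kept with NULLs on the b side.
- a[2] agent_id=7 → no match; kept with NULLs on the b side.
- a[3] agent_id=9 → no match; kept with NULLs on the b side.
- a[4] agent_id=2 → no match; kept with NULLs on the b side.
- 6 b row(s) had no a match → kept, a columns NULL.
Total: 0 matched + 11 padded = 11 rows.

11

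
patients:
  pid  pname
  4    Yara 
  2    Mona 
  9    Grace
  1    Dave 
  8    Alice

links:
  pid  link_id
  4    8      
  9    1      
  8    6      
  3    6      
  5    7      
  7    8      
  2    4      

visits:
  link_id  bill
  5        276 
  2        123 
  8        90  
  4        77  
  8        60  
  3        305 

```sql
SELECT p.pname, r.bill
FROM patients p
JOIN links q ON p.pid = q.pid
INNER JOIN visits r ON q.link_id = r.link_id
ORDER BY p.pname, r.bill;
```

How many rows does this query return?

Evaluate left to right. First `patients p INNER JOIN links q` on pid: 4 row(s).
Then INNER JOIN `visits r` on link_id: keep only rows whose q.link_id appears in r.
Result: 3 row(s).

3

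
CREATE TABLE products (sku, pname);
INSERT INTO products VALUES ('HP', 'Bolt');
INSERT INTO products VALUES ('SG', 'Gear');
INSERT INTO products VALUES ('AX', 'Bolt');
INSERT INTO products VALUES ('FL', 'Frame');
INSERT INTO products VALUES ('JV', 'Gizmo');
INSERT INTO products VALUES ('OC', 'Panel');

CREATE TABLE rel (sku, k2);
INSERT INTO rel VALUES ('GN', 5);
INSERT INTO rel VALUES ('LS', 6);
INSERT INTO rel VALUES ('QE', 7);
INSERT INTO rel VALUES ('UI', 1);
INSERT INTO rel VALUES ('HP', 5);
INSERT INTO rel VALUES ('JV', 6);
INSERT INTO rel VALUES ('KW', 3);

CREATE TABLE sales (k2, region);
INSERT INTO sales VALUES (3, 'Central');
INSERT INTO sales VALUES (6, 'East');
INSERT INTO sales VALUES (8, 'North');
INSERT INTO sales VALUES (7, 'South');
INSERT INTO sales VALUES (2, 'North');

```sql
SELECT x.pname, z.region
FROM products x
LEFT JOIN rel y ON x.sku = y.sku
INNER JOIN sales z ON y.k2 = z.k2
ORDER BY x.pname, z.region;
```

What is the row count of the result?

Joins associate left-to-right: products LEFT JOIN rel on sku gives 6 intermediate row(s).
Then INNER JOIN `sales z` on k2: keep only rows whose y.k2 appears in z.
Result: 1 row(s).

1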